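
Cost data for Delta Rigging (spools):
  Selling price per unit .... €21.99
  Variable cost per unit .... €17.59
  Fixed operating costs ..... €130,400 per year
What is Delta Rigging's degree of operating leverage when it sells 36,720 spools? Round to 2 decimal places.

5.18

Contribution at this volume is 36,720 × €4.40 = €161,568.00.
Operating income = contribution − fixed costs = €161,568.00 − €130,400 = €31,168.00.
So DOL = total CM / EBIT = €161,568.00 / €31,168.00 = 5.1838.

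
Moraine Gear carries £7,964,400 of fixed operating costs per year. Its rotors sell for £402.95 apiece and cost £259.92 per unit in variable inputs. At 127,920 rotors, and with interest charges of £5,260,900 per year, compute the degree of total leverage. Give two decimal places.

3.61

At 127,920 units, contribution = 127,920 × £143.03 = £18,296,397.60.
EBIT = £18,296,397.60 − £7,964,400 = £10,331,997.60. Interest = £5,260,900.00.
DOL = £18,296,397.60 ÷ £10,331,997.60 = 1.7708; DFL = £10,331,997.60 ÷ £5,071,097.60 = 2.0374.
Combined leverage = 1.7708 × 2.0374 = 3.6078.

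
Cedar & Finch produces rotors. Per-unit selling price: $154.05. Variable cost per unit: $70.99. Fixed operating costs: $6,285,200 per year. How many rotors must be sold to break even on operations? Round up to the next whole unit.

75,671 rotors

Contribution margin per unit = $154.05 − $70.99 = $83.06.
Break-even Q = $6,285,200 / $83.06 = 75,670.60 → 75,671 rotors.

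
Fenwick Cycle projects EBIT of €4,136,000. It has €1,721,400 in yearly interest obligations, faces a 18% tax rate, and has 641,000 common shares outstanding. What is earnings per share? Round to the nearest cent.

Interest = €1,721,400.00, so EBT = €4,136,000 − €1,721,400.00 = €2,414,600.00.
After tax at 18%: net income = €2,414,600.00 × 0.82 = €1,979,972.00.
EPS = €1,979,972.00 ÷ 641,000 = €3.09.

€3.09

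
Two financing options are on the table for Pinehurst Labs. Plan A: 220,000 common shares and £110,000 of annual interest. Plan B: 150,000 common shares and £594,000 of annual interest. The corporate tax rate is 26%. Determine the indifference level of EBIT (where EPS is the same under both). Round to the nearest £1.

£1,631,143

Set EPS_A = EPS_B: (EBIT − £110,000)(1 − 0.26) ÷ 220,000 = (EBIT − £594,000)(1 − 0.26) ÷ 150,000.
The (1 − t) factor cancels: (EBIT − 110,000) × 150,000 = (EBIT − 594,000) × 220,000.
Solving, EBIT = (594,000·220,000 − 110,000·150,000) / (220,000 − 150,000) = 114,180,000,000 / 70,000 = 1,631,142.86.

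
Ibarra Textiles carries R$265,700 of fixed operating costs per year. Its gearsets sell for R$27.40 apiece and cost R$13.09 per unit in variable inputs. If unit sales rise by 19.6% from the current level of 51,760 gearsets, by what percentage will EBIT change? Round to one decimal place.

Contribution at this volume is 51,760 × R$14.31 = R$740,685.60.
EBIT = R$740,685.60 − R$265,700 = R$474,985.60.
So DOL = total CM / EBIT = R$740,685.60 / R$474,985.60 = 1.5594.
Operating income changes by 1.5594 × +19.6% = +30.6%.

+30.6%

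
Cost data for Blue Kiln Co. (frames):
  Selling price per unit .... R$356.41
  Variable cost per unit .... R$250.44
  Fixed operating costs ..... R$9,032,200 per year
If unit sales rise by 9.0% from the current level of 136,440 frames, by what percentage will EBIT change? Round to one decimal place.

Contribution at this volume is 136,440 × R$105.97 = R$14,458,546.80.
Operating income = contribution − fixed costs = R$14,458,546.80 − R$9,032,200 = R$5,426,346.80.
DOL = contribution ÷ EBIT = R$14,458,546.80 ÷ R$5,426,346.80 = 2.6645.
Operating income changes by 2.6645 × +9.0% = +24.0%.

+24.0%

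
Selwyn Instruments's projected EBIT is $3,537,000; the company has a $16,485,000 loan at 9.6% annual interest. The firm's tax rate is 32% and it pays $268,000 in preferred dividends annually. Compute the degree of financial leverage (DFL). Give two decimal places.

Annual interest charges come to $1,582,560.00.
Pre-tax preferred-dividend burden = $268,000 ÷ (1 − 0.32) = $394,117.65.
DFL = EBIT ÷ [EBIT − I − D_p/(1−t)] = $3,537,000 ÷ [$3,537,000 − $1,582,560.00 − $394,117.65] = $3,537,000 ÷ $1,560,322.35 = 2.2668.

2.27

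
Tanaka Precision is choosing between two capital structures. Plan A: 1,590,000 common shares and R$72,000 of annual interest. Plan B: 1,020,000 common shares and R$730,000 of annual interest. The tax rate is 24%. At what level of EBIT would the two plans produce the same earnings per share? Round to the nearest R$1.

At indifference, (EBIT − 72,000)(1 − t)/1,590,000 = (EBIT − 730,000)(1 − t)/1,020,000.
The (1 − t) factor cancels: (EBIT − 72,000) × 1,020,000 = (EBIT − 730,000) × 1,590,000.
EBIT × (1,590,000 − 1,020,000) = 730,000 × 1,590,000 − 72,000 × 1,020,000 = 1,087,260,000,000, so EBIT = 1,087,260,000,000 ÷ 570,000 = 1,907,473.68.

R$1,907,474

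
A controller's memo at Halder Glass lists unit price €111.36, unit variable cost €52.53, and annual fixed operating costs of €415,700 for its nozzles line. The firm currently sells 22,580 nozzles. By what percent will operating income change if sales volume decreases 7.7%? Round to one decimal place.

Contribution at this volume is 22,580 × €58.83 = €1,328,381.40.
Subtracting fixed costs: EBIT = €1,328,381.40 − €415,700 = €912,681.40.
DOL = contribution ÷ EBIT = €1,328,381.40 ÷ €912,681.40 = 1.4555.
Operating income changes by 1.4555 × -7.7% = -11.2%.

-11.2%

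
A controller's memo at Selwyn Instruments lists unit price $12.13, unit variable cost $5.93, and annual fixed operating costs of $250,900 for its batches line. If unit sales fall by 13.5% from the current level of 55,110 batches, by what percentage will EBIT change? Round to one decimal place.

Contribution at this volume is 55,110 × $6.20 = $341,682.00.
Subtracting fixed costs: EBIT = $341,682.00 − $250,900 = $90,782.00.
Degree of operating leverage = $341,682.00 / $90,782.00 = 3.7638.
So EBIT moves 3.7638 × (-13.5%) = -50.8%.

-50.8%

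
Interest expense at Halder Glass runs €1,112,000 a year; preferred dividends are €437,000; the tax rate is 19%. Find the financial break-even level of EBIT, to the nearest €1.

€1,651,506

Grossing the preferred dividend up to pre-tax terms: €437,000 / (1 − 0.19) = €539,506.17.
EPS = 0 when EBIT covers interest plus the pre-tax preferred burden: €1,112,000 + €539,506.17 = €1,651,506.17.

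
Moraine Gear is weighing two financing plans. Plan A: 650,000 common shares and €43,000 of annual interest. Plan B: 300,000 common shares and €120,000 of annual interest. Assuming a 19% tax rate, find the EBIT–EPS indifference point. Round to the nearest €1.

€186,000

Set EPS_A = EPS_B: (EBIT − €43,000)(1 − 0.19) ÷ 650,000 = (EBIT − €120,000)(1 − 0.19) ÷ 300,000.
The (1 − t) factor cancels: (EBIT − 43,000) × 300,000 = (EBIT − 120,000) × 650,000.
EBIT × (650,000 − 300,000) = 120,000 × 650,000 − 43,000 × 300,000 = 65,100,000,000, so EBIT = 65,100,000,000 ÷ 350,000 = 186,000.00.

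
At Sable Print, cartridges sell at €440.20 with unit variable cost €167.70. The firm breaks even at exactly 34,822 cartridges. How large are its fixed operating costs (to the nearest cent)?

Each unit contributes €440.20 − €167.70 = €272.50.
Since BE = FC / CM, FC = 34,822 × €272.50 = €9,488,995.00.

€9,488,995.00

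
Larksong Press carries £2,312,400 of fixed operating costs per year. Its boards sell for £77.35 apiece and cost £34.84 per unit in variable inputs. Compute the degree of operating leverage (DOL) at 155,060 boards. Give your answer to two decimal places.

Contribution at this volume is 155,060 × £42.51 = £6,591,600.60.
Operating income = contribution − fixed costs = £6,591,600.60 − £2,312,400 = £4,279,200.60.
Degree of operating leverage = £6,591,600.60 / £4,279,200.60 = 1.5404.

1.54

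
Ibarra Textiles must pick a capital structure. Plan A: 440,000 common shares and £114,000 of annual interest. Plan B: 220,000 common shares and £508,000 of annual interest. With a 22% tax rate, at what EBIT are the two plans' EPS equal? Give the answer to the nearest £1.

£902,000

Set EPS_A = EPS_B: (EBIT − £114,000)(1 − 0.22) ÷ 440,000 = (EBIT − £508,000)(1 − 0.22) ÷ 220,000.
Cancelling (1 − t) and cross-multiplying: 220,000·(EBIT − 114,000) = 440,000·(EBIT − 508,000).
Solving, EBIT = (508,000·440,000 − 114,000·220,000) / (440,000 − 220,000) = 198,440,000,000 / 220,000 = 902,000.00.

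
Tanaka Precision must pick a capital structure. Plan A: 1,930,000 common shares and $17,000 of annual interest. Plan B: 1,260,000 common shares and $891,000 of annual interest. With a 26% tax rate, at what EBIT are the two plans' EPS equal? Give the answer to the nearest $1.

At indifference, (EBIT − 17,000)(1 − t)/1,930,000 = (EBIT − 891,000)(1 − t)/1,260,000.
Cancelling (1 − t) and cross-multiplying: 1,260,000·(EBIT − 17,000) = 1,930,000·(EBIT − 891,000).
EBIT × (1,930,000 − 1,260,000) = 891,000 × 1,930,000 − 17,000 × 1,260,000 = 1,698,210,000,000, so EBIT = 1,698,210,000,000 ÷ 670,000 = 2,534,641.79.

$2,534,642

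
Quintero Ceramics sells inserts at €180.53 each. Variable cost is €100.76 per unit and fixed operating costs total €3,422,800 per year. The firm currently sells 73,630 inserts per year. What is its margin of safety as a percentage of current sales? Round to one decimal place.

Unit CM = price − variable cost = €180.53 − €100.76 = €79.77. Break-even units = €3,422,800 ÷ €79.77 = 42,908.36; break-even revenue = 42,908.36 × €180.53 = €7,746,246.51.
Current sales = 73,630 × €180.53 = €13,292,423.90.
Margin of safety = (€13,292,423.90 − €7,746,246.51) ÷ €13,292,423.90 = 41.7%.

41.7%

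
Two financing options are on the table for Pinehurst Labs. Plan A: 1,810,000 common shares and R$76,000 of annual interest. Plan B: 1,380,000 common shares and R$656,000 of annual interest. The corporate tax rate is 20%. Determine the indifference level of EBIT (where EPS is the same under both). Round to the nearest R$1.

R$2,517,395

At indifference, (EBIT − 76,000)(1 − t)/1,810,000 = (EBIT − 656,000)(1 − t)/1,380,000.
Cancelling (1 − t) and cross-multiplying: 1,380,000·(EBIT − 76,000) = 1,810,000·(EBIT − 656,000).
EBIT × (1,810,000 − 1,380,000) = 656,000 × 1,810,000 − 76,000 × 1,380,000 = 1,082,480,000,000, so EBIT = 1,082,480,000,000 ÷ 430,000 = 2,517,395.35.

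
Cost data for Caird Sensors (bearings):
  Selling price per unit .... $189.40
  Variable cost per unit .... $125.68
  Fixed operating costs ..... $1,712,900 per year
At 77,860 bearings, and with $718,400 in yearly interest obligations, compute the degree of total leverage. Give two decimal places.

1.96

Contribution at this volume is 77,860 × $63.72 = $4,961,239.20.
EBIT = $4,961,239.20 − $1,712,900 = $3,248,339.20. Interest = $718,400.00, so EBIT − I = $2,529,939.20.
DCL = contribution ÷ (EBIT − I) = $4,961,239.20 ÷ $2,529,939.20 = 1.9610.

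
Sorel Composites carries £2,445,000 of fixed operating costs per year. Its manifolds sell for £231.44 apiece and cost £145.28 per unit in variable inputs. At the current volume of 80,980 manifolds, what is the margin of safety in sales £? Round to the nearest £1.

Each unit contributes £231.44 − £145.28 = £86.16. Break-even units = £2,445,000 ÷ £86.16 = 28,377.44; break-even revenue = 28,377.44 × £231.44 = £6,567,674.09.
Current sales = 80,980 × £231.44 = £18,742,011.20.
Margin of safety = £18,742,011.20 − £6,567,674.09 = £12,174,337.

£12,174,337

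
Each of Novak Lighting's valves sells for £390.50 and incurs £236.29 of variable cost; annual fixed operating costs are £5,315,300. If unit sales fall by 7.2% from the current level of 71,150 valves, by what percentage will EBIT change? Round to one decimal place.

-14.0%

Total contribution margin = 71,150 × £154.21 = £10,972,041.50.
Operating income = contribution − fixed costs = £10,972,041.50 − £5,315,300 = £5,656,741.50.
So DOL = total CM / EBIT = £10,972,041.50 / £5,656,741.50 = 1.9396.
So EBIT moves 1.9396 × (-7.2%) = -14.0%.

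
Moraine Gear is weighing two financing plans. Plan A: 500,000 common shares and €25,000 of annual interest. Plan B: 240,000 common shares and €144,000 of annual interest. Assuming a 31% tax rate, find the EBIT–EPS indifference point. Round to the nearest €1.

Set EPS_A = EPS_B: (EBIT − €25,000)(1 − 0.31) ÷ 500,000 = (EBIT − €144,000)(1 − 0.31) ÷ 240,000.
The (1 − t) factor cancels: (EBIT − 25,000) × 240,000 = (EBIT − 144,000) × 500,000.
EBIT × (500,000 − 240,000) = 144,000 × 500,000 − 25,000 × 240,000 = 66,000,000,000, so EBIT = 66,000,000,000 ÷ 260,000 = 253,846.15.

€253,846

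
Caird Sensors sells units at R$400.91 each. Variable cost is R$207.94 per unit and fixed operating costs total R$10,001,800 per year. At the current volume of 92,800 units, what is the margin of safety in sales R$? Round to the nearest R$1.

R$16,424,940

Each unit contributes R$400.91 − R$207.94 = R$192.97. Break-even units = R$10,001,800 ÷ R$192.97 = 51,830.85; break-even revenue = 51,830.85 × R$400.91 = R$20,779,507.89.
Actual sales revenue = 92,800 × R$400.91 = R$37,204,448.00.
Margin of safety = R$37,204,448.00 − R$20,779,507.89 = R$16,424,940.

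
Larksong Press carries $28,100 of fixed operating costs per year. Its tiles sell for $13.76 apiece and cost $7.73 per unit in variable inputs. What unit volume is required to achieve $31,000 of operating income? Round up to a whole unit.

9,801 tiles

Unit CM = price − variable cost = $13.76 − $7.73 = $6.03.
Units = (FC + target) / CM = ($28,100 + $31,000) / $6.03 = 9,801.00, so 9,801 tiles.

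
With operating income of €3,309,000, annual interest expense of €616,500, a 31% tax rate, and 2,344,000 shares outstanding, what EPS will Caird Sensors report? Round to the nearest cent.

Pre-tax income = €3,309,000 − €616,500.00 = €2,692,500.00.
After tax at 31%: net income = €2,692,500.00 × 0.69 = €1,857,825.00.
EPS = €1,857,825.00 ÷ 2,344,000 = €0.79.

€0.79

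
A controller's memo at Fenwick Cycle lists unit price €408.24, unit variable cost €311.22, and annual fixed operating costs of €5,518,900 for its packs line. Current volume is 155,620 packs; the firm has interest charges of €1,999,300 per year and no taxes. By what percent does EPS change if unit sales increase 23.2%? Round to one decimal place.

Total contribution margin = 155,620 × €97.02 = €15,098,252.40.
Subtracting fixed costs: EBIT = €15,098,252.40 − €5,518,900 = €9,579,352.40.
After interest of €1,999,300.00, pre-tax earnings = €7,580,052.40.
Degree of combined leverage = contribution ÷ (EBIT − I) = €15,098,252.40 ÷ €7,580,052.40 = 1.9918.
EPS therefore changes by 1.9918 × (+23.2%) = +46.2%.

+46.2%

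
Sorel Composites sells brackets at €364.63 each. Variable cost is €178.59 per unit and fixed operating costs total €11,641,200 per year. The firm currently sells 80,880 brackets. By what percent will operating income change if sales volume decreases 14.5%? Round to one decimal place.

Total contribution margin = 80,880 × €186.04 = €15,046,915.20.
EBIT = €15,046,915.20 − €11,641,200 = €3,405,715.20.
So DOL = total CM / EBIT = €15,046,915.20 / €3,405,715.20 = 4.4181.
So EBIT moves 4.4181 × (-14.5%) = -64.1%.

-64.1%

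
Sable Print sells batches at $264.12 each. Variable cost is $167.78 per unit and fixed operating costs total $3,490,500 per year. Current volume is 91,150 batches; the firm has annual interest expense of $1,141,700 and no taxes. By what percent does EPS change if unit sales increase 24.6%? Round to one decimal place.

Total contribution margin = 91,150 × $96.34 = $8,781,391.00.
Operating income = contribution − fixed costs = $8,781,391.00 − $3,490,500 = $5,290,891.00.
Interest = $1,141,700.00, so EBIT − I = $4,149,191.00.
DCL = total CM / (EBIT − I) = $8,781,391.00 / $4,149,191.00 = 2.1164.
EPS therefore changes by 2.1164 × (+24.6%) = +52.1%.

+52.1%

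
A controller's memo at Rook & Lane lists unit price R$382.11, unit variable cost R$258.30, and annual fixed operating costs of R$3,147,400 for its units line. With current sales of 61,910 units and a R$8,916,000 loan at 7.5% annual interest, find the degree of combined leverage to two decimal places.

1.99

At 61,910 units, contribution = 61,910 × R$123.81 = R$7,665,077.10.
EBIT = R$7,665,077.10 − R$3,147,400 = R$4,517,677.10. Interest = R$668,700.00.
DOL = R$7,665,077.10 ÷ R$4,517,677.10 = 1.6967; DFL = R$4,517,677.10 ÷ R$3,848,977.10 = 1.1737.
Combined leverage = 1.6967 × 1.1737 = 1.9914.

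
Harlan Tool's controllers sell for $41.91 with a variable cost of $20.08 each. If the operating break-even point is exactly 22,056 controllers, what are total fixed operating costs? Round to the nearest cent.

Unit CM = price − variable cost = $41.91 − $20.08 = $21.83.
Since BE = FC / CM, FC = 22,056 × $21.83 = $481,482.48.

$481,482.48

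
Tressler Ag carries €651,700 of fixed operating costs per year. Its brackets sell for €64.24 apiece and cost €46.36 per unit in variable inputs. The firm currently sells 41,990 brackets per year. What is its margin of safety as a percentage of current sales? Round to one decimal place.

13.2%

Contribution margin per unit = €64.24 − €46.36 = €17.88. Break-even units = €651,700 ÷ €17.88 = 36,448.55; break-even revenue = 36,448.55 × €64.24 = €2,341,454.59.
Actual sales revenue = 41,990 × €64.24 = €2,697,437.60.
Margin of safety = (€2,697,437.60 − €2,341,454.59) ÷ €2,697,437.60 = 13.2%.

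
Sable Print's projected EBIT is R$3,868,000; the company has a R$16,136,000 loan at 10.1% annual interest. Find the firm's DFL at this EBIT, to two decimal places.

1.73

Annual interest charges come to R$1,629,736.00.
DFL = EBIT ÷ (EBIT − I) = R$3,868,000 ÷ (R$3,868,000 − R$1,629,736.00) = R$3,868,000 ÷ R$2,238,264.00 = 1.7281.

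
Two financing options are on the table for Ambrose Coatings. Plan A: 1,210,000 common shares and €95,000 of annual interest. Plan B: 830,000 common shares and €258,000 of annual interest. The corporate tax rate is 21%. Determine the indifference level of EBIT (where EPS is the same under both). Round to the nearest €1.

Set EPS_A = EPS_B: (EBIT − €95,000)(1 − 0.21) ÷ 1,210,000 = (EBIT − €258,000)(1 − 0.21) ÷ 830,000.
The (1 − t) factor cancels: (EBIT − 95,000) × 830,000 = (EBIT − 258,000) × 1,210,000.
Solving, EBIT = (258,000·1,210,000 − 95,000·830,000) / (1,210,000 − 830,000) = 233,330,000,000 / 380,000 = 614,026.32.

€614,026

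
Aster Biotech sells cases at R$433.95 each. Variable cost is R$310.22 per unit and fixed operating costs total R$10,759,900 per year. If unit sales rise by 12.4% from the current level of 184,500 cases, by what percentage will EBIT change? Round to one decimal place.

+23.5%

At 184,500 units, contribution = 184,500 × R$123.73 = R$22,828,185.00.
Operating income = contribution − fixed costs = R$22,828,185.00 − R$10,759,900 = R$12,068,285.00.
DOL = contribution ÷ EBIT = R$22,828,185.00 ÷ R$12,068,285.00 = 1.8916.
%ΔEBIT = DOL × %ΔSales = 1.8916 × +12.4% = +23.5%.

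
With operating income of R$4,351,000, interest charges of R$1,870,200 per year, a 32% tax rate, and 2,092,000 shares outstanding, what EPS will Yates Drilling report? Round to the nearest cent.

R$0.81

Interest = R$1,870,200.00, so EBT = R$4,351,000 − R$1,870,200.00 = R$2,480,800.00.
After tax at 32%: net income = R$2,480,800.00 × 0.68 = R$1,686,944.00.
Per share: R$1,686,944.00 / 2,092,000 shares = R$0.81.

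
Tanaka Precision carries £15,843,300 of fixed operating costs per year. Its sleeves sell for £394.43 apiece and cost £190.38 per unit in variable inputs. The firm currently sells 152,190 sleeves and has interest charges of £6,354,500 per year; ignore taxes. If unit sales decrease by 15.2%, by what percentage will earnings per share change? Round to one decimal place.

At 152,190 units, contribution = 152,190 × £204.05 = £31,054,369.50.
Operating income = contribution − fixed costs = £31,054,369.50 − £15,843,300 = £15,211,069.50.
After interest of £6,354,500.00, pre-tax earnings = £8,856,569.50.
DCL = total CM / (EBIT − I) = £31,054,369.50 / £8,856,569.50 = 3.5064.
EPS therefore changes by 3.5064 × (-15.2%) = -53.3%.

-53.3%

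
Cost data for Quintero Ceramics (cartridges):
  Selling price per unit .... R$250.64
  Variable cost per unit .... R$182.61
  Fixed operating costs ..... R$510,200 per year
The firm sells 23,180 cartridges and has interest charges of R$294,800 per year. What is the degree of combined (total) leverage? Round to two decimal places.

Total contribution margin = 23,180 × R$68.03 = R$1,576,935.40.
EBIT = R$1,576,935.40 − R$510,200 = R$1,066,735.40. Interest = R$294,800.00.
DOL = R$1,576,935.40 ÷ R$1,066,735.40 = 1.4783; DFL = R$1,066,735.40 ÷ R$771,935.40 = 1.3819.
DCL = DOL × DFL = 1.4783 × 1.3819 = 2.0429.

2.04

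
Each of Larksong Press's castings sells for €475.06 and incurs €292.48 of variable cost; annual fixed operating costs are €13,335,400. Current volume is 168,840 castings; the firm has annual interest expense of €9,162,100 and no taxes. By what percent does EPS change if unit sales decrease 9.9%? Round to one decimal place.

At 168,840 units, contribution = 168,840 × €182.58 = €30,826,807.20.
EBIT = €30,826,807.20 − €13,335,400 = €17,491,407.20.
Interest = €9,162,100.00, so EBIT − I = €8,329,307.20.
Degree of combined leverage = contribution ÷ (EBIT − I) = €30,826,807.20 ÷ €8,329,307.20 = 3.7010.
%ΔEPS = DCL × %ΔSales = 3.7010 × -9.9% = -36.6%.

-36.6%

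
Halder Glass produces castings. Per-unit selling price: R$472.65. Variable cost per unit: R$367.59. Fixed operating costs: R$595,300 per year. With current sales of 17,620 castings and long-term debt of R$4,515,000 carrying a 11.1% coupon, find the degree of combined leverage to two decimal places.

2.45

At 17,620 units, contribution = 17,620 × R$105.06 = R$1,851,157.20.
Operating income = contribution − fixed costs = R$1,851,157.20 − R$595,300 = R$1,255,857.20. Interest = R$501,165.00, so EBIT − I = R$754,692.20.
DCL = contribution ÷ (EBIT − I) = R$1,851,157.20 ÷ R$754,692.20 = 2.4529.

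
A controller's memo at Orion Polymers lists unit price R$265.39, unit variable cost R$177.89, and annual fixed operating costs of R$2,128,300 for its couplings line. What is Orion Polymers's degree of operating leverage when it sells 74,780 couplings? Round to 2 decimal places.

1.48

At 74,780 units, contribution = 74,780 × R$87.50 = R$6,543,250.00.
Subtracting fixed costs: EBIT = R$6,543,250.00 − R$2,128,300 = R$4,414,950.00.
DOL = contribution ÷ EBIT = R$6,543,250.00 ÷ R$4,414,950.00 = 1.4821.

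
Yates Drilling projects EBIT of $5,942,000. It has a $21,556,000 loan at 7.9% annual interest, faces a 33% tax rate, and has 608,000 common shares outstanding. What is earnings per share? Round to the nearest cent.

$4.67

Pre-tax income = $5,942,000 − $1,702,924.00 = $4,239,076.00.
After tax at 33%: net income = $4,239,076.00 × 0.67 = $2,840,180.92.
Per share: $2,840,180.92 / 608,000 shares = $4.67.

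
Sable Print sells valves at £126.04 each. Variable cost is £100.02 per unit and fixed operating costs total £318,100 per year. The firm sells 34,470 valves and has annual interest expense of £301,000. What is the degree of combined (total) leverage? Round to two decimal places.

3.23

Contribution at this volume is 34,470 × £26.02 = £896,909.40.
Operating income = contribution − fixed costs = £896,909.40 − £318,100 = £578,809.40. Interest = £301,000.00, so EBIT − I = £277,809.40.
DCL = contribution ÷ (EBIT − I) = £896,909.40 ÷ £277,809.40 = 3.2285.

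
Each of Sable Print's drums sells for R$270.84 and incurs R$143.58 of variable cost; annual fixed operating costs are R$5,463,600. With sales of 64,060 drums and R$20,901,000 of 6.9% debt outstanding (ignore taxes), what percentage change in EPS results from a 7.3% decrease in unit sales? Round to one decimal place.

Total contribution margin = 64,060 × R$127.26 = R$8,152,275.60.
Operating income = contribution − fixed costs = R$8,152,275.60 − R$5,463,600 = R$2,688,675.60.
Interest = R$1,442,169.00, so EBIT − I = R$1,246,506.60.
Degree of combined leverage = contribution ÷ (EBIT − I) = R$8,152,275.60 ÷ R$1,246,506.60 = 6.5401.
%ΔEPS = DCL × %ΔSales = 6.5401 × -7.3% = -47.7%.

-47.7%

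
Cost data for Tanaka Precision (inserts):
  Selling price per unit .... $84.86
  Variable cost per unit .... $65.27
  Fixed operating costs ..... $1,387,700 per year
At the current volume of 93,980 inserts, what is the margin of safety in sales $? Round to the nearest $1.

$1,963,901

Unit CM = price − variable cost = $84.86 − $65.27 = $19.59. Break-even units = $1,387,700 ÷ $19.59 = 70,837.16; break-even revenue = 70,837.16 × $84.86 = $6,011,241.55.
Actual sales revenue = 93,980 × $84.86 = $7,975,142.80.
Margin of safety = $7,975,142.80 − $6,011,241.55 = $1,963,901.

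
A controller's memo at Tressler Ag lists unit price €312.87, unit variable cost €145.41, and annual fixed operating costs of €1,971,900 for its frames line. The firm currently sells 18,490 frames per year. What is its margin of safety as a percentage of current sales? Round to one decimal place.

Each unit contributes €312.87 − €145.41 = €167.46. Break-even units = €1,971,900 ÷ €167.46 = 11,775.35; break-even revenue = 11,775.35 × €312.87 = €3,684,153.55.
Current sales = 18,490 × €312.87 = €5,784,966.30.
Margin of safety = (€5,784,966.30 − €3,684,153.55) ÷ €5,784,966.30 = 36.3%.

36.3%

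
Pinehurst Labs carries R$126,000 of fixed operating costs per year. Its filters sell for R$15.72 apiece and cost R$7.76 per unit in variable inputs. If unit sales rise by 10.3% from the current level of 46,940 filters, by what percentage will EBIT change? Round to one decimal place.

+15.5%

Total contribution margin = 46,940 × R$7.96 = R$373,642.40.
Operating income = contribution − fixed costs = R$373,642.40 − R$126,000 = R$247,642.40.
DOL = contribution ÷ EBIT = R$373,642.40 ÷ R$247,642.40 = 1.5088.
So EBIT moves 1.5088 × (+10.3%) = +15.5%.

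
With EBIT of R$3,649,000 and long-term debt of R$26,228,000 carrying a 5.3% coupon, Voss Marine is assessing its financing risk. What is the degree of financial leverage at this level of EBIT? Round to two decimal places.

Interest = R$1,390,084.00.
Degree of financial leverage = EBIT / (EBIT − interest) = R$3,649,000 / R$2,258,916.00 = 1.6154.

1.62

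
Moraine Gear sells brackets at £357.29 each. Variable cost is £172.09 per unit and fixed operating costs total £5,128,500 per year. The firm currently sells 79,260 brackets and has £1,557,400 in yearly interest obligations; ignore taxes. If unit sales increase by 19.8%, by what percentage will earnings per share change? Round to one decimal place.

Contribution at this volume is 79,260 × £185.20 = £14,678,952.00.
EBIT = £14,678,952.00 − £5,128,500 = £9,550,452.00.
After interest of £1,557,400.00, pre-tax earnings = £7,993,052.00.
DCL = total CM / (EBIT − I) = £14,678,952.00 / £7,993,052.00 = 1.8365.
%ΔEPS = DCL × %ΔSales = 1.8365 × +19.8% = +36.4%.

+36.4%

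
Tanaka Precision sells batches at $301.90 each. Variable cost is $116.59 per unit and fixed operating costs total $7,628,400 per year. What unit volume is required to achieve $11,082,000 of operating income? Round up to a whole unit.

Contribution margin per unit = $301.90 − $116.59 = $185.31.
Need Q such that Q × $185.31 − $7,628,400 = $11,082,000, i.e. Q = $18,710,400 / $185.31 = 100,968.11 → 100,969.

100,969 batches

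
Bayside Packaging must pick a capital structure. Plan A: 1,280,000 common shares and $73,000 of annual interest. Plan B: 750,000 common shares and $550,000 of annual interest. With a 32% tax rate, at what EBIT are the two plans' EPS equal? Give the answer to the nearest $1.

At indifference, (EBIT − 73,000)(1 − t)/1,280,000 = (EBIT − 550,000)(1 − t)/750,000.
The (1 − t) factor cancels: (EBIT − 73,000) × 750,000 = (EBIT − 550,000) × 1,280,000.
Solving, EBIT = (550,000·1,280,000 − 73,000·750,000) / (1,280,000 − 750,000) = 649,250,000,000 / 530,000 = 1,225,000.00.

$1,225,000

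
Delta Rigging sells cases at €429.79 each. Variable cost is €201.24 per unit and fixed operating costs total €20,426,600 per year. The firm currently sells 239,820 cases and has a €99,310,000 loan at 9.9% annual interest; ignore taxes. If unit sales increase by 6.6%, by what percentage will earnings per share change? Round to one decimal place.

Total contribution margin = 239,820 × €228.55 = €54,810,861.00.
Subtracting fixed costs: EBIT = €54,810,861.00 − €20,426,600 = €34,384,261.00.
Interest = €9,831,690.00, so EBIT − I = €24,552,571.00.
DCL = total CM / (EBIT − I) = €54,810,861.00 / €24,552,571.00 = 2.2324.
EPS therefore changes by 2.2324 × (+6.6%) = +14.7%.

+14.7%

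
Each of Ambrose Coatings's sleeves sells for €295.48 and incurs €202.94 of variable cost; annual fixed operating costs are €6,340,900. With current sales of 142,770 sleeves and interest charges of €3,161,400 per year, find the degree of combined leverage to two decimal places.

Contribution at this volume is 142,770 × €92.54 = €13,211,935.80.
Operating income = contribution − fixed costs = €13,211,935.80 − €6,340,900 = €6,871,035.80. Interest = €3,161,400.00, so EBIT − I = €3,709,635.80.
Degree of total leverage = total CM / (EBIT − interest) = €13,211,935.80 / €3,709,635.80 = 3.5615.

3.56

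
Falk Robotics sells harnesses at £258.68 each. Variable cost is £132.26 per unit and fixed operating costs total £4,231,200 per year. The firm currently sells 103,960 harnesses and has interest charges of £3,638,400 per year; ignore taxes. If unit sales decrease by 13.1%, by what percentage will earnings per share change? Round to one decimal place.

-32.7%

Contribution at this volume is 103,960 × £126.42 = £13,142,623.20.
Subtracting fixed costs: EBIT = £13,142,623.20 − £4,231,200 = £8,911,423.20.
After interest of £3,638,400.00, pre-tax earnings = £5,273,023.20.
DCL = total CM / (EBIT − I) = £13,142,623.20 / £5,273,023.20 = 2.4924.
EPS therefore changes by 2.4924 × (-13.1%) = -32.7%.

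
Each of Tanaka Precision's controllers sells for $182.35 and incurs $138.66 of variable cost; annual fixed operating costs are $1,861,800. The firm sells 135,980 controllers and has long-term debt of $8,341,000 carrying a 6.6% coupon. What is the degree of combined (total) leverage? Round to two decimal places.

1.68

At 135,980 units, contribution = 135,980 × $43.69 = $5,940,966.20.
EBIT = $5,940,966.20 − $1,861,800 = $4,079,166.20. Interest = $550,506.00.
DOL = $5,940,966.20 ÷ $4,079,166.20 = 1.4564; DFL = $4,079,166.20 ÷ $3,528,660.20 = 1.1560.
DCL = DOL × DFL = 1.4564 × 1.1560 = 1.6836.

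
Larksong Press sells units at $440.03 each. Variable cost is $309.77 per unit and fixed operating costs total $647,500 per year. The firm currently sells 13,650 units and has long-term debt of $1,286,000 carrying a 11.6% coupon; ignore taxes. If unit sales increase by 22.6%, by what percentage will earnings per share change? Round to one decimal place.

Contribution at this volume is 13,650 × $130.26 = $1,778,049.00.
EBIT = $1,778,049.00 − $647,500 = $1,130,549.00.
After interest of $149,176.00, pre-tax earnings = $981,373.00.
Degree of combined leverage = contribution ÷ (EBIT − I) = $1,778,049.00 ÷ $981,373.00 = 1.8118.
%ΔEPS = DCL × %ΔSales = 1.8118 × +22.6% = +40.9%.

+40.9%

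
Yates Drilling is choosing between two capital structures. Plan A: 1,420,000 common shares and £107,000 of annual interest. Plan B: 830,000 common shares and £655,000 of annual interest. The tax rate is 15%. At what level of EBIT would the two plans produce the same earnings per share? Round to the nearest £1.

£1,425,915

At indifference, (EBIT − 107,000)(1 − t)/1,420,000 = (EBIT − 655,000)(1 − t)/830,000.
The (1 − t) factor cancels: (EBIT − 107,000) × 830,000 = (EBIT − 655,000) × 1,420,000.
EBIT × (1,420,000 − 830,000) = 655,000 × 1,420,000 − 107,000 × 830,000 = 841,290,000,000, so EBIT = 841,290,000,000 ÷ 590,000 = 1,425,915.25.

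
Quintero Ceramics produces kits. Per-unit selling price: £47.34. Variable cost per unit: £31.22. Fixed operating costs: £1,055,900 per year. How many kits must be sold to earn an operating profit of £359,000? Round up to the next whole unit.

Unit CM = price − variable cost = £47.34 − £31.22 = £16.12.
Required volume = (fixed costs + target profit) ÷ CM = (£1,055,900 + £359,000) ÷ £16.12 = 87,772.95, so 87,773 kits.

87,773 kits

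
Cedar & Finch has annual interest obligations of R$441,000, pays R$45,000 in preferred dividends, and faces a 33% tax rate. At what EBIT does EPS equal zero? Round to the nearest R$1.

Preferred dividends are paid after tax, so their pre-tax equivalent is R$45,000 ÷ (1 − 0.33) = R$67,164.18.
EPS = 0 when EBIT covers interest plus the pre-tax preferred burden: R$441,000 + R$67,164.18 = R$508,164.18.

R$508,164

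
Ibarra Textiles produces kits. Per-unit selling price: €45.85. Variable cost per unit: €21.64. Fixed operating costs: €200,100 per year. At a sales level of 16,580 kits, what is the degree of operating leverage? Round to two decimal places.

At 16,580 units, contribution = 16,580 × €24.21 = €401,401.80.
Subtracting fixed costs: EBIT = €401,401.80 − €200,100 = €201,301.80.
Degree of operating leverage = €401,401.80 / €201,301.80 = 1.9940.

1.99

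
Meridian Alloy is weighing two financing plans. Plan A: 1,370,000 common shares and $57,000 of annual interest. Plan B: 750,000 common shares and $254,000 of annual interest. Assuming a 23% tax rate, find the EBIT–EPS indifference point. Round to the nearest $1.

Set EPS_A = EPS_B: (EBIT − $57,000)(1 − 0.23) ÷ 1,370,000 = (EBIT − $254,000)(1 − 0.23) ÷ 750,000.
Cancelling (1 − t) and cross-multiplying: 750,000·(EBIT − 57,000) = 1,370,000·(EBIT − 254,000).
EBIT × (1,370,000 − 750,000) = 254,000 × 1,370,000 − 57,000 × 750,000 = 305,230,000,000, so EBIT = 305,230,000,000 ÷ 620,000 = 492,306.45.

$492,306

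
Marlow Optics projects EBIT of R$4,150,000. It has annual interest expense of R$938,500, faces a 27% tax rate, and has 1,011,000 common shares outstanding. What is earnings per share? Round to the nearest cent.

R$2.32

Pre-tax income = R$4,150,000 − R$938,500.00 = R$3,211,500.00.
Net income = R$3,211,500.00 × (1 − 0.27) = R$2,344,395.00.
Per share: R$2,344,395.00 / 1,011,000 shares = R$2.32.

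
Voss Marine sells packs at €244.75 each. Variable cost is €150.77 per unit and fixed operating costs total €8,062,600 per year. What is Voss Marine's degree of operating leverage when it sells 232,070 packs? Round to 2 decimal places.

At 232,070 units, contribution = 232,070 × €93.98 = €21,809,938.60.
Operating income = contribution − fixed costs = €21,809,938.60 − €8,062,600 = €13,747,338.60.
So DOL = total CM / EBIT = €21,809,938.60 / €13,747,338.60 = 1.5865.

1.59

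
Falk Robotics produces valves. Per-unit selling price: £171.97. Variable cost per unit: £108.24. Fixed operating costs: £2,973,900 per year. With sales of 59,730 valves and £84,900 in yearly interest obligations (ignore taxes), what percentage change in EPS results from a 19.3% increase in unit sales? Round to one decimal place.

+98.2%

Total contribution margin = 59,730 × £63.73 = £3,806,592.90.
EBIT = £3,806,592.90 − £2,973,900 = £832,692.90.
After interest of £84,900.00, pre-tax earnings = £747,792.90.
DCL = total CM / (EBIT − I) = £3,806,592.90 / £747,792.90 = 5.0904.
EPS therefore changes by 5.0904 × (+19.3%) = +98.2%.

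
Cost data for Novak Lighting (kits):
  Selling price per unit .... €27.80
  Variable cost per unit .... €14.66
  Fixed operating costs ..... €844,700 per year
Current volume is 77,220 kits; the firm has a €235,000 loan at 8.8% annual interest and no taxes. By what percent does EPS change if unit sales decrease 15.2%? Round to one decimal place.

Contribution at this volume is 77,220 × €13.14 = €1,014,670.80.
Operating income = contribution − fixed costs = €1,014,670.80 − €844,700 = €169,970.80.
Interest = €20,680.00, so EBIT − I = €149,290.80.
DCL = total CM / (EBIT − I) = €1,014,670.80 / €149,290.80 = 6.7966.
EPS therefore changes by 6.7966 × (-15.2%) = -103.3%.

-103.3%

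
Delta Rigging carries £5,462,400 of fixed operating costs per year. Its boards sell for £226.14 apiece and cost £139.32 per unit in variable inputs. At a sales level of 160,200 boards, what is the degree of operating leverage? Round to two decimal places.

Total contribution margin = 160,200 × £86.82 = £13,908,564.00.
Subtracting fixed costs: EBIT = £13,908,564.00 − £5,462,400 = £8,446,164.00.
So DOL = total CM / EBIT = £13,908,564.00 / £8,446,164.00 = 1.6467.

1.65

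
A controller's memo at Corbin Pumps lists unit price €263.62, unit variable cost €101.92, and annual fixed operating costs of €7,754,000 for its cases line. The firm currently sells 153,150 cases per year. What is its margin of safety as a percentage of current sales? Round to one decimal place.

68.7%

Unit CM = price − variable cost = €263.62 − €101.92 = €161.70. Break-even units = €7,754,000 ÷ €161.70 = 47,953.00; break-even revenue = 47,953.00 × €263.62 = €12,641,369.70.
Current sales = 153,150 × €263.62 = €40,373,403.00.
Margin of safety = (€40,373,403.00 − €12,641,369.70) ÷ €40,373,403.00 = 68.7%.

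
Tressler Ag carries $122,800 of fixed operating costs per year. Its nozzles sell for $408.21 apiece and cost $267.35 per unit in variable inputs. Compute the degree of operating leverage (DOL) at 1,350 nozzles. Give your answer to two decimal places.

Total contribution margin = 1,350 × $140.86 = $190,161.00.
Subtracting fixed costs: EBIT = $190,161.00 − $122,800 = $67,361.00.
So DOL = total CM / EBIT = $190,161.00 / $67,361.00 = 2.8230.

2.82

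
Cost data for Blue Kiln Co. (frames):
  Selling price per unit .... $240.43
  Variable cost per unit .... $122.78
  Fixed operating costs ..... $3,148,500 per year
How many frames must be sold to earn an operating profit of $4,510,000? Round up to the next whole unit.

Each unit contributes $240.43 − $122.78 = $117.65.
Units = (FC + target) / CM = ($3,148,500 + $4,510,000) / $117.65 = 65,095.62, so 65,096 frames.

65,096 frames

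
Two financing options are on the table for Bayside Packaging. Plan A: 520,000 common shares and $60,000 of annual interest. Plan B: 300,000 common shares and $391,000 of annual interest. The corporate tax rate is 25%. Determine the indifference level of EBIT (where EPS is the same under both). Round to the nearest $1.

Set EPS_A = EPS_B: (EBIT − $60,000)(1 − 0.25) ÷ 520,000 = (EBIT − $391,000)(1 − 0.25) ÷ 300,000.
The (1 − t) factor cancels: (EBIT − 60,000) × 300,000 = (EBIT − 391,000) × 520,000.
EBIT × (520,000 − 300,000) = 391,000 × 520,000 − 60,000 × 300,000 = 185,320,000,000, so EBIT = 185,320,000,000 ÷ 220,000 = 842,363.64.

$842,364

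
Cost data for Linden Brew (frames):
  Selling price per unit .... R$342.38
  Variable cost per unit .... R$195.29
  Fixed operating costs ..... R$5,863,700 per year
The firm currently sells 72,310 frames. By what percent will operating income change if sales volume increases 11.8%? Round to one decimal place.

Contribution at this volume is 72,310 × R$147.09 = R$10,636,077.90.
Operating income = contribution − fixed costs = R$10,636,077.90 − R$5,863,700 = R$4,772,377.90.
So DOL = total CM / EBIT = R$10,636,077.90 / R$4,772,377.90 = 2.2287.
So EBIT moves 2.2287 × (+11.8%) = +26.3%.

+26.3%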